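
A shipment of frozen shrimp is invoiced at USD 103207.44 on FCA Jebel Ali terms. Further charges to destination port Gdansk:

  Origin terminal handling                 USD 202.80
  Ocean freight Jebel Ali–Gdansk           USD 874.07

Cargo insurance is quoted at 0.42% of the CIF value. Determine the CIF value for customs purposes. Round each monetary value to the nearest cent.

CIF value: USD 104724.15

Let C be the CIF value. C = FCA price + pre-shipment costs + freight + 0.42% × C
C − 0.42% × C = 103207.44 + 202.80 + 874.07
0.9958 × C = 104284.31
C = 104284.31 / 0.9958 = 104724.15
Insurance premium = 0.42% × 104724.15 = 439.84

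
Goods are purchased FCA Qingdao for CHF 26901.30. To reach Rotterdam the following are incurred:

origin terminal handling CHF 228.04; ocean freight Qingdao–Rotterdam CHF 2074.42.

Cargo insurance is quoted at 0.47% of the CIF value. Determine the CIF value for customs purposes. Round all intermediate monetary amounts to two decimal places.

CIF value: CHF 29341.67

Let C be the CIF value. C = FCA price + pre-shipment costs + freight + 0.47% × C
C − 0.47% × C = 26901.30 + 228.04 + 2074.42
0.9953 × C = 29203.76
C = 29203.76 / 0.9953 = 29341.67
Insurance premium = 0.47% × 29341.67 = 137.91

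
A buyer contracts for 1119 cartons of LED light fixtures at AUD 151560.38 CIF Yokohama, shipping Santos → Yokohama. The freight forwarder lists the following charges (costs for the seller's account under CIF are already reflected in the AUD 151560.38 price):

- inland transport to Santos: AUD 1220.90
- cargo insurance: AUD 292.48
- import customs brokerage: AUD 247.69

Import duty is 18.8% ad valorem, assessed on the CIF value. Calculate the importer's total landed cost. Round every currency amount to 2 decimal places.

Total landed cost: AUD 180301.42

CIF: the seller pays costs through ocean freight and marine insurance to the destination port.
Already in the invoice (seller's account under CIF): inland to port, insurance — exclude.
The CIF price already equals the CIF value: 151560.38
Import duty = 151560.38 × 18.8% = 28493.35
Buyer bears: brokerage 247.69 + duty 28493.35 = 28741.04
Landed cost = invoice 151560.38 + 28741.04 = 180301.42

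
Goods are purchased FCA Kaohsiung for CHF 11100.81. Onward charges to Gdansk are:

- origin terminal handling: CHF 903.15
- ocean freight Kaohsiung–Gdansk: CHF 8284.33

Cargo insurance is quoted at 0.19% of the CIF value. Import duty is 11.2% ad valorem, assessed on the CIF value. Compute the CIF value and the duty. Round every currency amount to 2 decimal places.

CIF value: CHF 20326.91; import duty: CHF 2276.61

Let C be the CIF value. C = FCA price + pre-shipment costs + freight + 0.19% × C
C − 0.19% × C = 11100.81 + 903.15 + 8284.33
0.9981 × C = 20288.29
C = 20288.29 / 0.9981 = 20326.91
Insurance premium = 0.19% × 20326.91 = 38.62
Import duty = 20326.91 × 11.2% = 2276.61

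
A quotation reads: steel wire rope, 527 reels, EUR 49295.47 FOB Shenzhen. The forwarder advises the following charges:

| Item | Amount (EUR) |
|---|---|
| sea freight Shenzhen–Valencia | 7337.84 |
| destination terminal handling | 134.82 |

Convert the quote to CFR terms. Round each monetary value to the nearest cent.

CFR price: EUR 56633.31

Not relevant to the conversion: destination terminal — on the buyer under both terms; not part of either seller's price.
From FOB to CFR, the seller additionally bears: freight.
CFR price = 49295.47 + 7337.84 = 56633.31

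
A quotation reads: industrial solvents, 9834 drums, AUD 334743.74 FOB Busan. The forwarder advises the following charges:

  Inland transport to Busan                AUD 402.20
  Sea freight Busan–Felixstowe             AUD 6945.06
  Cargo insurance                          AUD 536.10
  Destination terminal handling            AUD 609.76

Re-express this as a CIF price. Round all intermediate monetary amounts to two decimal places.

CIF price: AUD 342224.90

Not relevant to the conversion: inland to port — on the seller under both FOB and CIF; already in the FOB price and stays in the CIF price. destination terminal — on the buyer under both terms; not part of either seller's price.
From FOB to CIF, the seller additionally bears: freight, insurance.
CIF price = 334743.74 + 6945.06 + 536.10 = 342224.90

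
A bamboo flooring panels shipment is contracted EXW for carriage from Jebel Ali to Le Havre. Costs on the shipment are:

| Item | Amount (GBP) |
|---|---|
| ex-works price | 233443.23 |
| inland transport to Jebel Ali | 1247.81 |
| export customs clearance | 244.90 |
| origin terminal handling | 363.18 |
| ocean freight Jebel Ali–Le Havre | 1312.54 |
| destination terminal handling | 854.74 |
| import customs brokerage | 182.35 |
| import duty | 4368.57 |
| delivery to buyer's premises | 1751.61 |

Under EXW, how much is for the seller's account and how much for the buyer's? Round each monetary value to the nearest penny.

Seller: GBP 233443.23; buyer: GBP 10325.70

EXW: the seller makes goods available at their premises; the buyer bears all onward costs.
Seller's account: goods 233443.23 = 233443.23
Buyer's account: inland to port 1247.81 + export clearance 244.90 + origin terminal 363.18 + freight 1312.54 + destination terminal 854.74 + brokerage 182.35 + duty 4368.57 + delivery 1751.61 = 10325.70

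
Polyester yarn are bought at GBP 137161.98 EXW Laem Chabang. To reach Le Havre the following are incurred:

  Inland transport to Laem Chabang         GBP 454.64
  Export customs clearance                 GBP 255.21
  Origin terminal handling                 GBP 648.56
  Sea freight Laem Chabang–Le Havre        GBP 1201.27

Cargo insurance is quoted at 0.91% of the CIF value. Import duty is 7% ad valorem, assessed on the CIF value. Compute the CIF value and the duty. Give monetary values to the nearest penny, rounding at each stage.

Let C be the CIF value. C = EXW price + pre-shipment costs + freight + 0.91% × C
C − 0.91% × C = 137161.98 + 454.64 + 255.21 + 648.56 + 1201.27
0.9909 × C = 139721.66
C = 139721.66 / 0.9909 = 141004.80
Insurance premium = 0.91% × 141004.80 = 1283.14
Import duty = 141004.80 × 7% = 9870.34

CIF value: GBP 141004.80; import duty: GBP 9870.34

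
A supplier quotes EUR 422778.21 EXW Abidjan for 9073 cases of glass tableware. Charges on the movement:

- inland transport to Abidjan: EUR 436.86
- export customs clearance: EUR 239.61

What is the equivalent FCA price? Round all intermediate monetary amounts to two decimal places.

From EXW to FCA, the seller additionally bears: inland to port, export clearance.
FCA price = 422778.21 + 436.86 + 239.61 = 423454.68

FCA price: EUR 423454.68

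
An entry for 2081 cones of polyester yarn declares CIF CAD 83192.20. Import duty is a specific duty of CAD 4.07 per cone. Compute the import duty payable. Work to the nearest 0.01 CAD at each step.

Import duty: CAD 8469.67

Import duty = 2081 × 4.07 = 8469.67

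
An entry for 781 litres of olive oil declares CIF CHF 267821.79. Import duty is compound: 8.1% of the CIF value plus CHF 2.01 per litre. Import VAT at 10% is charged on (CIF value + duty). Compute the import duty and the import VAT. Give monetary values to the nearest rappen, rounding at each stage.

Import duty: CHF 23263.37; import VAT: CHF 29108.52

Ad valorem component: 267821.79 × 8.1% = 21693.56
Specific component: 781 × 2.01 = 1569.81
Import duty = 21693.56 + 1569.81 = 23263.37
VAT base = CIF + duty = 267821.79 + 23263.37 = 291085.16
Import VAT = 291085.16 × 10% = 29108.52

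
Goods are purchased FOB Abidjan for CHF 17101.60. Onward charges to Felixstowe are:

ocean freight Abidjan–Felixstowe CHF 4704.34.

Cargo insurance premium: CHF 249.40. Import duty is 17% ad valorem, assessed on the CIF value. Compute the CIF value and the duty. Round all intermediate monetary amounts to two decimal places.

CIF = FOB price + freight + insurance
CIF = 17101.60 + 4704.34 + 249.40 = 22055.34
Import duty = 22055.34 × 17% = 3749.41

CIF value: CHF 22055.34; import duty: CHF 3749.41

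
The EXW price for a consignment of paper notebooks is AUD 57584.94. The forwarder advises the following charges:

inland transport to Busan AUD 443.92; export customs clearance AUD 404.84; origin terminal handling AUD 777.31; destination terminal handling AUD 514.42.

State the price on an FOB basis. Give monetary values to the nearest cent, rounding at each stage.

Not relevant to the conversion: destination terminal — on the buyer under both terms; not part of either seller's price.
From EXW to FOB, the seller additionally bears: inland to port, export clearance, origin terminal.
FOB price = 57584.94 + 443.92 + 404.84 + 777.31 = 59211.01

FOB price: AUD 59211.01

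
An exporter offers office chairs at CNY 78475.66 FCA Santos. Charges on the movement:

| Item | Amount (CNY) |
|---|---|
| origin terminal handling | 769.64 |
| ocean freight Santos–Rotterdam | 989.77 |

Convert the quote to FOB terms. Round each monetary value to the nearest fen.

FOB price: CNY 79245.30

Not relevant to the conversion: freight — on the buyer under both terms; not part of either seller's price.
From FCA to FOB, the seller additionally bears: origin terminal.
FOB price = 78475.66 + 769.64 = 79245.30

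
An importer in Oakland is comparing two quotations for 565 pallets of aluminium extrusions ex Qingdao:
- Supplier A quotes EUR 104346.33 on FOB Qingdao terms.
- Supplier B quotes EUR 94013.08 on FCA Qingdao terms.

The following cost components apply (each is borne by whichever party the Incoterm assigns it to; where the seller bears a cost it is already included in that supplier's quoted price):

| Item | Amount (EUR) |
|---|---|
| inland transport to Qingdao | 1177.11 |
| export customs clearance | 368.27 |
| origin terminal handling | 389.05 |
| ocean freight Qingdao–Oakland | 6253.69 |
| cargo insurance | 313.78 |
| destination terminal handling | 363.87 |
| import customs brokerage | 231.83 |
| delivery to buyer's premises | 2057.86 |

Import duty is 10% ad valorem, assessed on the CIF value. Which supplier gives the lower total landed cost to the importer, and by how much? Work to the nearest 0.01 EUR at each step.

Supplier A (FOB):
CIF value = FOB price + freight + insurance = 104346.33 + 6253.69 + 313.78 = 110913.80
Import duty = 110913.80 × 10% = 11091.38
Buyer bears (A): 6253.69 + 313.78 + 363.87 + 231.83 + 2057.86 = 9221.03
Landed cost (A) = invoice 104346.33 + 9221.03 + duty 11091.38 = 124658.74
Supplier B (FCA):
CIF value = FCA price + origin terminal + freight + insurance = 94013.08 + 389.05 + 6253.69 + 313.78 = 100969.60
Import duty = 100969.60 × 10% = 10096.96
Buyer bears (B): 389.05 + 6253.69 + 313.78 + 363.87 + 231.83 + 2057.86 = 9610.08
Landed cost (B) = invoice 94013.08 + 9610.08 + duty 10096.96 = 113720.12
Difference = |124658.74 − 113720.12| = 10938.62

Supplier B is cheaper by EUR 10938.62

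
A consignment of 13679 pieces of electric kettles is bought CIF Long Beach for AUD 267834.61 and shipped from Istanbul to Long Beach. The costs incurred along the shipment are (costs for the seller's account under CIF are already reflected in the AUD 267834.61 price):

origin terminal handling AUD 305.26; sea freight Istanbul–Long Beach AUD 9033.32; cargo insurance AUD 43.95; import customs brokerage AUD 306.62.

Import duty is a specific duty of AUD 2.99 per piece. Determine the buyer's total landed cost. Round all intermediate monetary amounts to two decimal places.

Total landed cost: AUD 309041.44

CIF: the seller pays costs through ocean freight and marine insurance to the destination port.
Already in the invoice (seller's account under CIF): origin terminal, freight, insurance — exclude.
The CIF price already equals the CIF value: 267834.61
Import duty = 13679 × 2.99 = 40900.21
Buyer bears: brokerage 306.62 + duty 40900.21 = 41206.83
Landed cost = invoice 267834.61 + 41206.83 = 309041.44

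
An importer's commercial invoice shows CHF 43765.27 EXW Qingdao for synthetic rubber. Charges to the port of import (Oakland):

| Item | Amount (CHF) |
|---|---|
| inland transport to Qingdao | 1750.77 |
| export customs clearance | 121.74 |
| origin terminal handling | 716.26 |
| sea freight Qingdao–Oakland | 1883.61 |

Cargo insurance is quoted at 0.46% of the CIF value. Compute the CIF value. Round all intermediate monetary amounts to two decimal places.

CIF value: CHF 48460.57

Let C be the CIF value. C = EXW price + pre-shipment costs + freight + 0.46% × C
C − 0.46% × C = 43765.27 + 1750.77 + 121.74 + 716.26 + 1883.61
0.9954 × C = 48237.65
C = 48237.65 / 0.9954 = 48460.57
Insurance premium = 0.46% × 48460.57 = 222.92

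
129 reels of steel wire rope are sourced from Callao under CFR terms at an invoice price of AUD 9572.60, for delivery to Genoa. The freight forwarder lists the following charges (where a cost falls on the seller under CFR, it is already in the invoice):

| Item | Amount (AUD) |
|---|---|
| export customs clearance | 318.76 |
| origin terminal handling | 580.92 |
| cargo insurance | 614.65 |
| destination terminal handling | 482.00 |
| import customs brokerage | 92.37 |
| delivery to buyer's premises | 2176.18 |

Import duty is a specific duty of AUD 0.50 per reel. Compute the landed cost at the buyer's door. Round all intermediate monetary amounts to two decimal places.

Total landed cost: AUD 13002.30

CFR: the seller pays costs through ocean freight to the destination port, but not insurance.
Already in the invoice (seller's account under CFR): export clearance, origin terminal — exclude.
CIF value = CFR price + insurance = 9572.60 + 614.65 = 10187.25
Import duty = 129 × 0.50 = 64.50
Buyer bears: insurance 614.65 + destination terminal 482.00 + brokerage 92.37 + delivery 2176.18 + duty 64.50 = 3429.70
Landed cost = invoice 9572.60 + 3429.70 = 13002.30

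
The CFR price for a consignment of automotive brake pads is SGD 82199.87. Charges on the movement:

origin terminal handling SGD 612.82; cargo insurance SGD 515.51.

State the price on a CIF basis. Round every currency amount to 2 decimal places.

Not relevant to the conversion: origin terminal — on the seller under both CFR and CIF; already in the CFR price and stays in the CIF price.
From CFR to CIF, the seller additionally bears: insurance.
CIF price = 82199.87 + 515.51 = 82715.38

CIF price: SGD 82715.38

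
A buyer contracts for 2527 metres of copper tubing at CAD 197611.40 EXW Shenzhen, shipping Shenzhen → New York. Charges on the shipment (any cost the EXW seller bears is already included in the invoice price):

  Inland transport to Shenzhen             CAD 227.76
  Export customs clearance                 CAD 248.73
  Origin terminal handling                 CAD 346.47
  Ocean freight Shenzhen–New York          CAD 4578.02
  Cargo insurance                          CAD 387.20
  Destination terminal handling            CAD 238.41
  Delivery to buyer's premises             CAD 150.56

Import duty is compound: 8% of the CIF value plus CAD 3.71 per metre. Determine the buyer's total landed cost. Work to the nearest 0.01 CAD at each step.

EXW: the seller makes goods available at their premises; the buyer bears all onward costs.
CIF value = EXW price + inland to port + export clearance + origin terminal + freight + insurance = 197611.40 + 227.76 + 248.73 + 346.47 + 4578.02 + 387.20 = 203399.58
Ad valorem component: 203399.58 × 8% = 16271.97
Specific component: 2527 × 3.71 = 9375.17
Import duty = 16271.97 + 9375.17 = 25647.14
Buyer bears: inland to port 227.76 + export clearance 248.73 + origin terminal 346.47 + freight 4578.02 + insurance 387.20 + destination terminal 238.41 + delivery 150.56 + duty 25647.14 = 31824.29
Landed cost = invoice 197611.40 + 31824.29 = 229435.69

Total landed cost: CAD 229435.69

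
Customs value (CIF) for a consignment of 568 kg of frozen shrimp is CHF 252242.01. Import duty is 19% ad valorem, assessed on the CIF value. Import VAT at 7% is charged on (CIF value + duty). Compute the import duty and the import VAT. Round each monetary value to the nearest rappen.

Import duty: CHF 47925.98; import VAT: CHF 21011.76

Import duty = 252242.01 × 19% = 47925.98
VAT base = CIF + duty = 252242.01 + 47925.98 = 300167.99
Import VAT = 300167.99 × 7% = 21011.76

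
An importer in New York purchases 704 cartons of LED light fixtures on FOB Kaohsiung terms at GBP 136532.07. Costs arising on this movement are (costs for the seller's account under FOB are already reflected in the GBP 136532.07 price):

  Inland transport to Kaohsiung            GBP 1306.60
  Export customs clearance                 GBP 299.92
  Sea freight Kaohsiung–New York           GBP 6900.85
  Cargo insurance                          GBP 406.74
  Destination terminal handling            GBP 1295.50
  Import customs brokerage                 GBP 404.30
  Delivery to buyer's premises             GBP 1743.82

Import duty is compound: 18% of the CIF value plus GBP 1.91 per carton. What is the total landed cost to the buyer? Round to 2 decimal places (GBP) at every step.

Total landed cost: GBP 174519.06

FOB: the seller bears costs until goods are on board at the origin port; the buyer bears freight, insurance and all costs thereafter.
Already in the invoice (seller's account under FOB): inland to port, export clearance — exclude.
CIF value = FOB price + freight + insurance = 136532.07 + 6900.85 + 406.74 = 143839.66
Ad valorem component: 143839.66 × 18% = 25891.14
Specific component: 704 × 1.91 = 1344.64
Import duty = 25891.14 + 1344.64 = 27235.78
Buyer bears: freight 6900.85 + insurance 406.74 + destination terminal 1295.50 + brokerage 404.30 + delivery 1743.82 + duty 27235.78 = 37986.99
Landed cost = invoice 136532.07 + 37986.99 = 174519.06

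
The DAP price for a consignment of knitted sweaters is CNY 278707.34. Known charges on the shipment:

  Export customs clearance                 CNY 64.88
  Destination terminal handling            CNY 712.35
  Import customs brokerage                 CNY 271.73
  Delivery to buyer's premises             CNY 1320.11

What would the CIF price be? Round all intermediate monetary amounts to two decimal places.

Not relevant to the conversion: export clearance — on the seller under both DAP and CIF; already in the DAP price and stays in the CIF price. brokerage — on the buyer under both terms; not part of either seller's price.
From DAP to CIF, the seller no longer bears: destination terminal, delivery.
CIF price = 278707.34 − 712.35 − 1320.11 = 276674.88

CIF price: CNY 276674.88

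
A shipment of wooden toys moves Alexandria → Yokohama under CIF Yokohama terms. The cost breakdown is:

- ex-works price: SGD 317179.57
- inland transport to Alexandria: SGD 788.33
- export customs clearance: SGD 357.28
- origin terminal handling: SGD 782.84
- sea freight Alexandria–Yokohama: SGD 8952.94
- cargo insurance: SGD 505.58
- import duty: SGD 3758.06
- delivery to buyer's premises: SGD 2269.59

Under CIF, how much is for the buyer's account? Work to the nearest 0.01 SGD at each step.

Buyer's account: SGD 6027.65

CIF: the seller pays costs through ocean freight and marine insurance to the destination port.
Seller's account: goods 317179.57 + inland to port 788.33 + export clearance 357.28 + origin terminal 782.84 + freight 8952.94 + insurance 505.58 = 328566.54
Buyer's account: duty 3758.06 + delivery 2269.59 = 6027.65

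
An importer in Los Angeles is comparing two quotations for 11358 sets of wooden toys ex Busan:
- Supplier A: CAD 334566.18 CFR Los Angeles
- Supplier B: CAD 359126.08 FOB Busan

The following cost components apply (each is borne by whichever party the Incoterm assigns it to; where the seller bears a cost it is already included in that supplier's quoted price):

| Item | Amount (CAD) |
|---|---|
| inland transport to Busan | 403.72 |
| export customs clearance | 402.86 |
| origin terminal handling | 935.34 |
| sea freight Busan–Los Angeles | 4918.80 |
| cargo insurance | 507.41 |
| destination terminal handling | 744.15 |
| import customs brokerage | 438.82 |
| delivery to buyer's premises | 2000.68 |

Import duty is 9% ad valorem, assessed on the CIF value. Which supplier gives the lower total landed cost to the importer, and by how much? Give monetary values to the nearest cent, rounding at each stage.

Supplier A (CFR):
CIF value = CFR price + insurance = 334566.18 + 507.41 = 335073.59
Import duty = 335073.59 × 9% = 30156.62
Buyer bears (A): 507.41 + 744.15 + 438.82 + 2000.68 = 3691.06
Landed cost (A) = invoice 334566.18 + 3691.06 + duty 30156.62 = 368413.86
Supplier B (FOB):
CIF value = FOB price + freight + insurance = 359126.08 + 4918.80 + 507.41 = 364552.29
Import duty = 364552.29 × 9% = 32809.71
Buyer bears (B): 4918.80 + 507.41 + 744.15 + 438.82 + 2000.68 = 8609.86
Landed cost (B) = invoice 359126.08 + 8609.86 + duty 32809.71 = 400545.65
Difference = |368413.86 − 400545.65| = 32131.79

Supplier A is cheaper by CAD 32131.79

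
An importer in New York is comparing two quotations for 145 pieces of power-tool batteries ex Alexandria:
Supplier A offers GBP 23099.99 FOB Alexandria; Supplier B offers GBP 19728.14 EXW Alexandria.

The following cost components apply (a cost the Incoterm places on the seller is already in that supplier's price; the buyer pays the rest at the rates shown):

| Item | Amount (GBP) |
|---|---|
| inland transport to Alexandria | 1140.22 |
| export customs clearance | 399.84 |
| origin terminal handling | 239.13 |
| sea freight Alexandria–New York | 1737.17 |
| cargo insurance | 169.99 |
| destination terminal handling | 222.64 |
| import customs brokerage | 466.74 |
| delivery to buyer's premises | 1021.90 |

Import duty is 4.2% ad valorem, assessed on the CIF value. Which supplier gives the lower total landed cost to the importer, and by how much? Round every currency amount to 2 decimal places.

Supplier A (FOB):
CIF value = FOB price + freight + insurance = 23099.99 + 1737.17 + 169.99 = 25007.15
Import duty = 25007.15 × 4.2% = 1050.30
Buyer bears (A): 1737.17 + 169.99 + 222.64 + 466.74 + 1021.90 = 3618.44
Landed cost (A) = invoice 23099.99 + 3618.44 + duty 1050.30 = 27768.73
Supplier B (EXW):
CIF value = EXW price + inland to port + export clearance + origin terminal + freight + insurance = 19728.14 + 1140.22 + 399.84 + 239.13 + 1737.17 + 169.99 = 23414.49
Import duty = 23414.49 × 4.2% = 983.41
Buyer bears (B): 1140.22 + 399.84 + 239.13 + 1737.17 + 169.99 + 222.64 + 466.74 + 1021.90 = 5397.63
Landed cost (B) = invoice 19728.14 + 5397.63 + duty 983.41 = 26109.18
Difference = |27768.73 − 26109.18| = 1659.55

Supplier B is cheaper by GBP 1659.55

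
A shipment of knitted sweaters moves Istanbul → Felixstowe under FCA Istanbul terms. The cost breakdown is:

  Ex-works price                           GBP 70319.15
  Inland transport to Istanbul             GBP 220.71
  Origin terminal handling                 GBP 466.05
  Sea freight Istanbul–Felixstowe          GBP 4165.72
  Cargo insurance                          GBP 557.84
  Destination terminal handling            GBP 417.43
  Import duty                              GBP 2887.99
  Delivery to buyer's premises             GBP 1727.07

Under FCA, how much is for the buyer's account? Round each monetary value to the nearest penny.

FCA: the seller delivers export-cleared goods to the carrier; the buyer bears costs from that point.
Seller's account: goods 70319.15 + inland to port 220.71 = 70539.86
Buyer's account: origin terminal 466.05 + freight 4165.72 + insurance 557.84 + destination terminal 417.43 + duty 2887.99 + delivery 1727.07 = 10222.10

Buyer's account: GBP 10222.10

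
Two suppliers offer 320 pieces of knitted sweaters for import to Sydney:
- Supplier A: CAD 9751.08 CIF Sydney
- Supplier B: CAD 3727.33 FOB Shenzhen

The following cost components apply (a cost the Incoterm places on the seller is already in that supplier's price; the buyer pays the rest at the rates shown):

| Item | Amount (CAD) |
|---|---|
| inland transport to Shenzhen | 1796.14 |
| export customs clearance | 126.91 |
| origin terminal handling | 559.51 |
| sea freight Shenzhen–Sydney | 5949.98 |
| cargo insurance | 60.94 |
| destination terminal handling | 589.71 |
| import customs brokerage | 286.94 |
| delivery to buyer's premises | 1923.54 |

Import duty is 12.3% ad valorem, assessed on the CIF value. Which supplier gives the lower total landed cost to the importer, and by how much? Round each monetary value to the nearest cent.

Supplier A (CIF):
The CIF price already equals the CIF value: 9751.08
Import duty = 9751.08 × 12.3% = 1199.38
Buyer bears (A): 589.71 + 286.94 + 1923.54 = 2800.19
Landed cost (A) = invoice 9751.08 + 2800.19 + duty 1199.38 = 13750.65
Supplier B (FOB):
CIF value = FOB price + freight + insurance = 3727.33 + 5949.98 + 60.94 = 9738.25
Import duty = 9738.25 × 12.3% = 1197.80
Buyer bears (B): 5949.98 + 60.94 + 589.71 + 286.94 + 1923.54 = 8811.11
Landed cost (B) = invoice 3727.33 + 8811.11 + duty 1197.80 = 13736.24
Difference = |13750.65 − 13736.24| = 14.41

Supplier B is cheaper by CAD 14.41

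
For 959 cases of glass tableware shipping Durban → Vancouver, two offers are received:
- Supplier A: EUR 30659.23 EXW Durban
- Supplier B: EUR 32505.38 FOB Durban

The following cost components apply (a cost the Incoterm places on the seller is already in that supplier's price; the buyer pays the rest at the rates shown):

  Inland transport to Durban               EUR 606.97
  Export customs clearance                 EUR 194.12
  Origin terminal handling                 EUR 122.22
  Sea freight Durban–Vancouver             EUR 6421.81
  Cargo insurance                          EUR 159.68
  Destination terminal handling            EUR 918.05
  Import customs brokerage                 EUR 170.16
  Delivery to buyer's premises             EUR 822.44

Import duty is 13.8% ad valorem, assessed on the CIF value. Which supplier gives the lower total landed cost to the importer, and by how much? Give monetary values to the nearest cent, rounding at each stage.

Supplier A (EXW):
CIF value = EXW price + inland to port + export clearance + origin terminal + freight + insurance = 30659.23 + 606.97 + 194.12 + 122.22 + 6421.81 + 159.68 = 38164.03
Import duty = 38164.03 × 13.8% = 5266.64
Buyer bears (A): 606.97 + 194.12 + 122.22 + 6421.81 + 159.68 + 918.05 + 170.16 + 822.44 = 9415.45
Landed cost (A) = invoice 30659.23 + 9415.45 + duty 5266.64 = 45341.32
Supplier B (FOB):
CIF value = FOB price + freight + insurance = 32505.38 + 6421.81 + 159.68 = 39086.87
Import duty = 39086.87 × 13.8% = 5393.99
Buyer bears (B): 6421.81 + 159.68 + 918.05 + 170.16 + 822.44 = 8492.14
Landed cost (B) = invoice 32505.38 + 8492.14 + duty 5393.99 = 46391.51
Difference = |45341.32 − 46391.51| = 1050.19

Supplier A is cheaper by EUR 1050.19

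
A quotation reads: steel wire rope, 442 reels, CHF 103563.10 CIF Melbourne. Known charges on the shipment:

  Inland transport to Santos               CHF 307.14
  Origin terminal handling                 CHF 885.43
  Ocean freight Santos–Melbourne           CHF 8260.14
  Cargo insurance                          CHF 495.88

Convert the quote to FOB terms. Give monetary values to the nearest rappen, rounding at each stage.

FOB price: CHF 94807.08

Not relevant to the conversion: inland to port, origin terminal — on the seller under both CIF and FOB; already in the CIF price and stays in the FOB price.
From CIF to FOB, the seller no longer bears: freight, insurance.
FOB price = 103563.10 − 8260.14 − 495.88 = 94807.08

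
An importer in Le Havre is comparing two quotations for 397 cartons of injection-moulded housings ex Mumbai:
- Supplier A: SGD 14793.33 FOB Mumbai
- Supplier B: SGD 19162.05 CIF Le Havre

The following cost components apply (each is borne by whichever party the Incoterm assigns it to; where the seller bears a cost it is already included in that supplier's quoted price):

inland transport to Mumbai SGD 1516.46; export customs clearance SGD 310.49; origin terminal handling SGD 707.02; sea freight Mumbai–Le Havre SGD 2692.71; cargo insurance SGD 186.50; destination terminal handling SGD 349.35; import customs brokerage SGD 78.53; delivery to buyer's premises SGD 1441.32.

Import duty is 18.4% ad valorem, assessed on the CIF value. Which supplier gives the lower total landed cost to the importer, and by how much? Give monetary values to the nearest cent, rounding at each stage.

Supplier A is cheaper by SGD 1763.58

Supplier A (FOB):
CIF value = FOB price + freight + insurance = 14793.33 + 2692.71 + 186.50 = 17672.54
Import duty = 17672.54 × 18.4% = 3251.75
Buyer bears (A): 2692.71 + 186.50 + 349.35 + 78.53 + 1441.32 = 4748.41
Landed cost (A) = invoice 14793.33 + 4748.41 + duty 3251.75 = 22793.49
Supplier B (CIF):
The CIF price already equals the CIF value: 19162.05
Import duty = 19162.05 × 18.4% = 3525.82
Buyer bears (B): 349.35 + 78.53 + 1441.32 = 1869.20
Landed cost (B) = invoice 19162.05 + 1869.20 + duty 3525.82 = 24557.07
Difference = |22793.49 − 24557.07| = 1763.58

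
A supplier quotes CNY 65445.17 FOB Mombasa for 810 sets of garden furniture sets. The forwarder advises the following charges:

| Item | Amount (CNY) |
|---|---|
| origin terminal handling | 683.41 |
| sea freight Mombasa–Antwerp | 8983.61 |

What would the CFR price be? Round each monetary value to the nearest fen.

CFR price: CNY 74428.78

Not relevant to the conversion: origin terminal — on the seller under both FOB and CFR; already in the FOB price and stays in the CFR price.
From FOB to CFR, the seller additionally bears: freight.
CFR price = 65445.17 + 8983.61 = 74428.78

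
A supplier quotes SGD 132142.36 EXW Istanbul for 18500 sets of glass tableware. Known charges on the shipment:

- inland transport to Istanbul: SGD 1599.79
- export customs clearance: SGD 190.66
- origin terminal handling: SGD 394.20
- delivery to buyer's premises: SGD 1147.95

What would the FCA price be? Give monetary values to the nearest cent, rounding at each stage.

Not relevant to the conversion: origin terminal, delivery — on the buyer under both terms; not part of either seller's price.
From EXW to FCA, the seller additionally bears: inland to port, export clearance.
FCA price = 132142.36 + 1599.79 + 190.66 = 133932.81

FCA price: SGD 133932.81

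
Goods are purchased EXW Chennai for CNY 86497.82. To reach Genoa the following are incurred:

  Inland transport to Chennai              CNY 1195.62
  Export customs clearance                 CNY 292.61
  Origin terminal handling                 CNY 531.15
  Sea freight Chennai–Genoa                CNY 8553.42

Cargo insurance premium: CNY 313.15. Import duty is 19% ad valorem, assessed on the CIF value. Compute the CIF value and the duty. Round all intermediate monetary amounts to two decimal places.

CIF = EXW price + pre-shipment costs + freight + insurance
CIF = 86497.82 + 1195.62 + 292.61 + 531.15 + 8553.42 + 313.15 = 97383.77
Import duty = 97383.77 × 19% = 18502.92

CIF value: CNY 97383.77; import duty: CNY 18502.92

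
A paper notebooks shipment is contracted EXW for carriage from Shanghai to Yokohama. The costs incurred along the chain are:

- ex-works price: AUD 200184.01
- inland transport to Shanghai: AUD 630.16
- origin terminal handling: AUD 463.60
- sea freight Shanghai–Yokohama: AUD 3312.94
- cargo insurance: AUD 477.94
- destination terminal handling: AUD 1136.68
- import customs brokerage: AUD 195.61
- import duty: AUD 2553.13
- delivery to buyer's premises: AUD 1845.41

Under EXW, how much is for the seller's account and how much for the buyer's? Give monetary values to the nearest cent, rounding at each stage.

EXW: the seller makes goods available at their premises; the buyer bears all onward costs.
Seller's account: goods 200184.01 = 200184.01
Buyer's account: inland to port 630.16 + origin terminal 463.60 + freight 3312.94 + insurance 477.94 + destination terminal 1136.68 + brokerage 195.61 + duty 2553.13 + delivery 1845.41 = 10615.47

Seller: AUD 200184.01; buyer: AUD 10615.47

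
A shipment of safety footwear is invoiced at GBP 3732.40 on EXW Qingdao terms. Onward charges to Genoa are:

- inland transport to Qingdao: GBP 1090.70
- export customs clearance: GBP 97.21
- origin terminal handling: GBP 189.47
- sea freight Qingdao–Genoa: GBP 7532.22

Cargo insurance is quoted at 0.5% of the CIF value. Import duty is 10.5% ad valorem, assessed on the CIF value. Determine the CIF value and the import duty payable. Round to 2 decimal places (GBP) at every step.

Let C be the CIF value. C = EXW price + pre-shipment costs + freight + 0.5% × C
C − 0.5% × C = 3732.40 + 1090.70 + 97.21 + 189.47 + 7532.22
0.995 × C = 12642.00
C = 12642.00 / 0.995 = 12705.53
Insurance premium = 0.5% × 12705.53 = 63.53
Import duty = 12705.53 × 10.5% = 1334.08

CIF value: GBP 12705.53; import duty: GBP 1334.08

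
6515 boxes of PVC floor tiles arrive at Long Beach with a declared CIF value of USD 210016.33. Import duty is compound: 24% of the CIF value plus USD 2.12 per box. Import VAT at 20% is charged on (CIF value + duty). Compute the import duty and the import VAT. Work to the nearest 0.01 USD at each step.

Import duty: USD 64215.72; import VAT: USD 54846.41

Ad valorem component: 210016.33 × 24% = 50403.92
Specific component: 6515 × 2.12 = 13811.80
Import duty = 50403.92 + 13811.80 = 64215.72
VAT base = CIF + duty = 210016.33 + 64215.72 = 274232.05
Import VAT = 274232.05 × 20% = 54846.41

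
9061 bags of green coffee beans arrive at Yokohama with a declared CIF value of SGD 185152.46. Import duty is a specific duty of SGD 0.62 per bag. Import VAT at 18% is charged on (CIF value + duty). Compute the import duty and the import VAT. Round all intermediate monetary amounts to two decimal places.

Import duty = 9061 × 0.62 = 5617.82
VAT base = CIF + duty = 185152.46 + 5617.82 = 190770.28
Import VAT = 190770.28 × 18% = 34338.65

Import duty: SGD 5617.82; import VAT: SGD 34338.65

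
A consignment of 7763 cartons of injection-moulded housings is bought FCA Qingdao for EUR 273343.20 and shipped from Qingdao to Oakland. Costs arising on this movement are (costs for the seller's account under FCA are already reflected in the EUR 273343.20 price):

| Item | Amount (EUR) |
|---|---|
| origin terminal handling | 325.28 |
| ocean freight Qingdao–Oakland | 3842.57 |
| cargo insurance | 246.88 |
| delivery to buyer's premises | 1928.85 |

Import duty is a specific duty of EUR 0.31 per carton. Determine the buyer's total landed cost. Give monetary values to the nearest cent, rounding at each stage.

FCA: the seller delivers export-cleared goods to the carrier; the buyer bears costs from that point.
CIF value = FCA price + origin terminal + freight + insurance = 273343.20 + 325.28 + 3842.57 + 246.88 = 277757.93
Import duty = 7763 × 0.31 = 2406.53
Buyer bears: origin terminal 325.28 + freight 3842.57 + insurance 246.88 + delivery 1928.85 + duty 2406.53 = 8750.11
Landed cost = invoice 273343.20 + 8750.11 = 282093.31

Total landed cost: EUR 282093.31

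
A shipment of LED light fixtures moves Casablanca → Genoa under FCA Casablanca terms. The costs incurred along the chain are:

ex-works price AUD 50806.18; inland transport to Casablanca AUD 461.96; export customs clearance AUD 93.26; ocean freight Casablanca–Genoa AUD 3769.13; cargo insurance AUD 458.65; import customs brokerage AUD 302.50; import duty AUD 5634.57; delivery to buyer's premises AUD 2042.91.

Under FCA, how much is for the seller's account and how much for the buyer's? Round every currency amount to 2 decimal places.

FCA: the seller delivers export-cleared goods to the carrier; the buyer bears costs from that point.
Seller's account: goods 50806.18 + inland to port 461.96 + export clearance 93.26 = 51361.40
Buyer's account: freight 3769.13 + insurance 458.65 + brokerage 302.50 + duty 5634.57 + delivery 2042.91 = 12207.76

Seller: AUD 51361.40; buyer: AUD 12207.76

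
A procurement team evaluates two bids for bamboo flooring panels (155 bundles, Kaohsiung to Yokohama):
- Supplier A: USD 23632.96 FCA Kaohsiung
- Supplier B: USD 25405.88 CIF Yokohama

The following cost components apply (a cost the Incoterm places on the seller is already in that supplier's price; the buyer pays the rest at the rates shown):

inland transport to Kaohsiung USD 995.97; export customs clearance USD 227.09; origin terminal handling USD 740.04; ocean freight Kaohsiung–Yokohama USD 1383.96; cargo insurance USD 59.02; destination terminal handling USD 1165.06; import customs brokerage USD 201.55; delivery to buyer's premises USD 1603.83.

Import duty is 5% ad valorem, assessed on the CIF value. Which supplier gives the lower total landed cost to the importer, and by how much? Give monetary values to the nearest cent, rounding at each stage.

Supplier B is cheaper by USD 430.61

Supplier A (FCA):
CIF value = FCA price + origin terminal + freight + insurance = 23632.96 + 740.04 + 1383.96 + 59.02 = 25815.98
Import duty = 25815.98 × 5% = 1290.80
Buyer bears (A): 740.04 + 1383.96 + 59.02 + 1165.06 + 201.55 + 1603.83 = 5153.46
Landed cost (A) = invoice 23632.96 + 5153.46 + duty 1290.80 = 30077.22
Supplier B (CIF):
The CIF price already equals the CIF value: 25405.88
Import duty = 25405.88 × 5% = 1270.29
Buyer bears (B): 1165.06 + 201.55 + 1603.83 = 2970.44
Landed cost (B) = invoice 25405.88 + 2970.44 + duty 1270.29 = 29646.61
Difference = |30077.22 − 29646.61| = 430.61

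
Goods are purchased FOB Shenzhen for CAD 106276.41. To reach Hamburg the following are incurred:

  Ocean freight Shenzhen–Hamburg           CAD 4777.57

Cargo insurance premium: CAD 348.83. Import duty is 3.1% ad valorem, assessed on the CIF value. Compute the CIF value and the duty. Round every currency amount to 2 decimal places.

CIF value: CAD 111402.81; import duty: CAD 3453.49

CIF = FOB price + freight + insurance
CIF = 106276.41 + 4777.57 + 348.83 = 111402.81
Import duty = 111402.81 × 3.1% = 3453.49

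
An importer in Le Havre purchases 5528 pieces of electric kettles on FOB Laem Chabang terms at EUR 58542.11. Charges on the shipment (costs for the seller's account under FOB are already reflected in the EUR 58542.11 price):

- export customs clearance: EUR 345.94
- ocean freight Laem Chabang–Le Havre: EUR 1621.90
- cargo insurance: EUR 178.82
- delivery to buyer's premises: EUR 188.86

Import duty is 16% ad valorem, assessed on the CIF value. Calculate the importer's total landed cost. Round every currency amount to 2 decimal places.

Total landed cost: EUR 70186.54

FOB: the seller bears costs until goods are on board at the origin port; the buyer bears freight, insurance and all costs thereafter.
Already in the invoice (seller's account under FOB): export clearance — exclude.
CIF value = FOB price + freight + insurance = 58542.11 + 1621.90 + 178.82 = 60342.83
Import duty = 60342.83 × 16% = 9654.85
Buyer bears: freight 1621.90 + insurance 178.82 + delivery 188.86 + duty 9654.85 = 11644.43
Landed cost = invoice 58542.11 + 11644.43 = 70186.54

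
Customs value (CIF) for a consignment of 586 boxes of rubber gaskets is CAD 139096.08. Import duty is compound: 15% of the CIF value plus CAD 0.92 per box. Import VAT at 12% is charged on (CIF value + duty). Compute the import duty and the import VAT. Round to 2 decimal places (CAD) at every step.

Ad valorem component: 139096.08 × 15% = 20864.41
Specific component: 586 × 0.92 = 539.12
Import duty = 20864.41 + 539.12 = 21403.53
VAT base = CIF + duty = 139096.08 + 21403.53 = 160499.61
Import VAT = 160499.61 × 12% = 19259.95

Import duty: CAD 21403.53; import VAT: CAD 19259.95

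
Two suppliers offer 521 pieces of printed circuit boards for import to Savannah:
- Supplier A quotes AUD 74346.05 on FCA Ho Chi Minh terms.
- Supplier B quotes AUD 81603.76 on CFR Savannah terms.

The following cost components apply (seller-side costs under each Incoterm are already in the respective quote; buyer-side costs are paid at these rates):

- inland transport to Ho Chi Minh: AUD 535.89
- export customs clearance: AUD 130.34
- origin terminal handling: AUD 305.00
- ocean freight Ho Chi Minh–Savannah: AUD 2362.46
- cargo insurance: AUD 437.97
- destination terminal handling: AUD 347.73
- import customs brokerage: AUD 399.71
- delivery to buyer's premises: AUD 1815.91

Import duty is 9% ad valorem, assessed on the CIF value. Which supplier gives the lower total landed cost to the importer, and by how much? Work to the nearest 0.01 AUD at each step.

Supplier A (FCA):
CIF value = FCA price + origin terminal + freight + insurance = 74346.05 + 305.00 + 2362.46 + 437.97 = 77451.48
Import duty = 77451.48 × 9% = 6970.63
Buyer bears (A): 305.00 + 2362.46 + 437.97 + 347.73 + 399.71 + 1815.91 = 5668.78
Landed cost (A) = invoice 74346.05 + 5668.78 + duty 6970.63 = 86985.46
Supplier B (CFR):
CIF value = CFR price + insurance = 81603.76 + 437.97 = 82041.73
Import duty = 82041.73 × 9% = 7383.76
Buyer bears (B): 437.97 + 347.73 + 399.71 + 1815.91 = 3001.32
Landed cost (B) = invoice 81603.76 + 3001.32 + duty 7383.76 = 91988.84
Difference = |86985.46 − 91988.84| = 5003.38

Supplier A is cheaper by AUD 5003.38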